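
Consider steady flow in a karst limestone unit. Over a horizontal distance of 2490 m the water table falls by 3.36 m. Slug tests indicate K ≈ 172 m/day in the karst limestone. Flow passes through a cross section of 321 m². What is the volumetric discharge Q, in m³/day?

74.5

Hydraulic gradient i = Δh / L = 3.36 / 2490 = 0.001349.
Darcy's law: Q = K · A · i = 172.0 × 321.0 × 0.001349 = 74.50 m³/day.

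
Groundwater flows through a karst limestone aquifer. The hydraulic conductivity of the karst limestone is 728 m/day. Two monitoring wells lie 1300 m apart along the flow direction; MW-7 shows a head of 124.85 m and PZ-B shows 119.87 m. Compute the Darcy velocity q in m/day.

2.79

Hydraulic gradient i = (124.85 − 119.87) / 1300 = 4.98 / 1300 = 0.003831.
Specific discharge q = K · i = 728.0 × 0.003831 = 2.789 m/day.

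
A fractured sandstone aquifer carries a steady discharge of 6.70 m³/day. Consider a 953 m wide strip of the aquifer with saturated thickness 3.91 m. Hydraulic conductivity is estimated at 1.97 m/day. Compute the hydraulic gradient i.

Cross-sectional area A = 953 × 3.91 = 3726 m².
From Q = K·A·i, i = Q / (K·A) = 6.70 / (1.970 × 3726) = 0.0009127.

0.000913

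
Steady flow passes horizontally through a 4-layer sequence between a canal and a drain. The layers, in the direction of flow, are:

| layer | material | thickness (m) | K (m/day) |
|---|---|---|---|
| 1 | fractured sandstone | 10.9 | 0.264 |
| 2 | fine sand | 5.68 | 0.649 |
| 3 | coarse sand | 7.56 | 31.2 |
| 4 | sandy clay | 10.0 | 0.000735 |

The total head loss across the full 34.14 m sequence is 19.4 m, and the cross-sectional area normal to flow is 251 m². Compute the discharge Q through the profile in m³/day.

0.357

Flow is perpendicular to layering, so the layers act in series and the equivalent K is the thickness-weighted harmonic mean.
Total thickness L = 10.9 + 5.68 + 7.56 + 10.0 = 34.14 m.
Σ(b_i/K_i) = 10.9/0.264 + 5.68/0.649 + 7.56/31.2 + 10.0/0.000735 = 13656 d.
K_eq = L / Σ(b_i/K_i) = 34.14 / 13656 = 0.002500 m/day.
Q = K_eq · A · (Δh/L) = 0.002500 × 251 × (19.4/34.14) = 0.3566 m³/day.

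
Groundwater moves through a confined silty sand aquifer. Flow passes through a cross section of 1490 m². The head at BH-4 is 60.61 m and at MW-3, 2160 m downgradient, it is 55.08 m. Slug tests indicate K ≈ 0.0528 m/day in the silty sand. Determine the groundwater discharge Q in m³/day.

Hydraulic gradient i = (60.61 − 55.08) / 2160 = 5.53 / 2160 = 0.002560.
Darcy's law: Q = K · A · i = 0.05280 × 1490 × 0.002560 = 0.2014 m³/day.

0.201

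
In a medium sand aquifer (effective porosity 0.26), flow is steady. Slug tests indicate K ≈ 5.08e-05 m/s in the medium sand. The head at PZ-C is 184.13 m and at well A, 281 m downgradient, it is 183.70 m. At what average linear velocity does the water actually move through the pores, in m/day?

0.0258

Convert K: 5.08e-05 m/s × 86400 = 4.389 m/day.
Hydraulic gradient i = (184.13 − 183.70) / 281 = 0.43 / 281 = 0.001530.
Darcy flux q = K · i = 4.389 × 0.001530 = 0.006716 m/day.
Seepage velocity v = q / n_e = 0.006716 / 0.26 = 0.02583 m/day.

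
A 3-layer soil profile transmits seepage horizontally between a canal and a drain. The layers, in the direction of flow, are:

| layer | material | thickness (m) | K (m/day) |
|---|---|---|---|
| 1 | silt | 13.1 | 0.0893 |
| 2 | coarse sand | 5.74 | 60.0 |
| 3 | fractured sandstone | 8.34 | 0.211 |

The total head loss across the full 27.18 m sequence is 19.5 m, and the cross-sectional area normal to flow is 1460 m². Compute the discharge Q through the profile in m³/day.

153

Flow is perpendicular to layering, so the layers act in series and the equivalent K is the thickness-weighted harmonic mean.
Total thickness L = 13.1 + 5.74 + 8.34 = 27.18 m.
Σ(b_i/K_i) = 13.1/0.0893 + 5.74/60.0 + 8.34/0.211 = 186.3 d.
K_eq = L / Σ(b_i/K_i) = 27.18 / 186.3 = 0.1459 m/day.
Q = K_eq · A · (Δh/L) = 0.1459 × 1460 × (19.5/27.18) = 152.8 m³/day.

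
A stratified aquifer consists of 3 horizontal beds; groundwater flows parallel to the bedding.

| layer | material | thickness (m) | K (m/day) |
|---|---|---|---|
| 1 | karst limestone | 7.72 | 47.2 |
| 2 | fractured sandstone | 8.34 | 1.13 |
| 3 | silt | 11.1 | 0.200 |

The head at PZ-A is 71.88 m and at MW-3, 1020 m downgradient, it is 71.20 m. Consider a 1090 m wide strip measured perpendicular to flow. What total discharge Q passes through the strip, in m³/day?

Flow is parallel to layering, so each bed carries its own Darcy discharge and the transmissivities add.
Σ(K_i·b_i) = 47.2×7.72 + 1.13×8.34 + 0.200×11.1 = 376.0 m²/day.
Hydraulic gradient i = (71.88 − 71.20) / 1020 = 0.68 / 1020 = 0.0006667.
Q = Σ(K_i·b_i) · W · i = 376.0 × 1090 × 0.0006667 = 273.2 m³/day.

273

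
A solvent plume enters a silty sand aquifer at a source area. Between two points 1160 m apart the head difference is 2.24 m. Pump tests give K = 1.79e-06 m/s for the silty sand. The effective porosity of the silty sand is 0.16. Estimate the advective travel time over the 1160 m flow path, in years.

Convert K: 1.79e-06 m/s × 86400 = 0.1547 m/day.
Hydraulic gradient i = Δh / L = 2.24 / 1160 = 0.001931.
Darcy flux q = K · i = 0.1547 × 0.001931 = 0.0002986 m/day.
Seepage velocity v = q / n_e = 0.0002986 / 0.16 = 0.001867 m/day.
Travel time t = L / v = 1160 / 0.001867 = 6.215e+05 days = 1701 years.

1700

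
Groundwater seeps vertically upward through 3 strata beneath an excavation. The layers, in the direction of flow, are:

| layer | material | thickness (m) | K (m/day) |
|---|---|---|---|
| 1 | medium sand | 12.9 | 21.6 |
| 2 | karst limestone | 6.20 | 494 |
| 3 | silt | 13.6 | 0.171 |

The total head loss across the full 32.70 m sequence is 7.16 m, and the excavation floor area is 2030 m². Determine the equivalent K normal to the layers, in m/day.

0.408

Flow is perpendicular to layering, so the layers act in series and the equivalent K is the thickness-weighted harmonic mean.
Total thickness L = 12.9 + 6.20 + 13.6 = 32.70 m.
Σ(b_i/K_i) = 12.9/21.6 + 6.20/494 + 13.6/0.171 = 80.14 d.
K_eq = L / Σ(b_i/K_i) = 32.70 / 80.14 = 0.4080 m/day.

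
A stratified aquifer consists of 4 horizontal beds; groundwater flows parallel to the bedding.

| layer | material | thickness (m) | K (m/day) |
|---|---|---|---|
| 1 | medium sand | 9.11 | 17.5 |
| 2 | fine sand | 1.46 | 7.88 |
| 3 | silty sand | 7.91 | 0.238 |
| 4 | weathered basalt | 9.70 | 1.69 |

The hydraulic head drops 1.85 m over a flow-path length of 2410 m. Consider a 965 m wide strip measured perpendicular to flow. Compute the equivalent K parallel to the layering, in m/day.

6.71

Flow is parallel to layering, so each bed carries its own Darcy discharge and the transmissivities add.
Σ(K_i·b_i) = 17.5×9.11 + 7.88×1.46 + 0.238×7.91 + 1.69×9.70 = 189.2 m²/day.
Total thickness b = 28.18 m, so K_eq = Σ(K_i·b_i)/b = 6.714 m/day.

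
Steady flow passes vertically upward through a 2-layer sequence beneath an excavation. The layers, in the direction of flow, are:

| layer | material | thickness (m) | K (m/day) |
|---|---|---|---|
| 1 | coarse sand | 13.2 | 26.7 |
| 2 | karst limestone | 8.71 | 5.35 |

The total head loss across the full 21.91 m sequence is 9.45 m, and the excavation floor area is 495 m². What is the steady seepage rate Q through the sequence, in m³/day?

Flow is perpendicular to layering, so the layers act in series and the equivalent K is the thickness-weighted harmonic mean.
Total thickness L = 13.2 + 8.71 = 21.91 m.
Σ(b_i/K_i) = 13.2/26.7 + 8.71/5.35 = 2.122 d.
K_eq = L / Σ(b_i/K_i) = 21.91 / 2.122 = 10.32 m/day.
Q = K_eq · A · (Δh/L) = 10.32 × 495 × (9.45/21.91) = 2204 m³/day.

2200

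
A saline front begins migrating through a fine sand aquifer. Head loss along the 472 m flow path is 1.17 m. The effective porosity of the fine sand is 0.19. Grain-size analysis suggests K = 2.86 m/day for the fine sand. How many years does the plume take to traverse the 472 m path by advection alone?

34.6

Hydraulic gradient i = Δh / L = 1.17 / 472 = 0.002479.
Darcy flux q = K · i = 2.860 × 0.002479 = 0.007089 m/day.
Seepage velocity v = q / n_e = 0.007089 / 0.19 = 0.03731 m/day.
Travel time t = L / v = 472 / 0.03731 = 12650 days = 34.63 years.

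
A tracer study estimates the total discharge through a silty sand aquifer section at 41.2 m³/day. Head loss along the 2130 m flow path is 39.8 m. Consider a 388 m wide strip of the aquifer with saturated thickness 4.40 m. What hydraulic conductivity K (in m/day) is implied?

Cross-sectional area A = 388 × 4.40 = 1707 m².
Hydraulic gradient i = Δh / L = 39.8 / 2130 = 0.01869.
From Q = K·A·i, K = Q / (A·i) = 41.2 / (1707 × 0.01869) = 1.292 m/day.

1.29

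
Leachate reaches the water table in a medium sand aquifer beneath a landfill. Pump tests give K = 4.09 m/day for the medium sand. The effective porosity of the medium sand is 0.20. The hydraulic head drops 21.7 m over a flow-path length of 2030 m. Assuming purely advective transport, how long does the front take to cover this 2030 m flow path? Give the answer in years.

Hydraulic gradient i = Δh / L = 21.7 / 2030 = 0.01069.
Darcy flux q = K · i = 4.090 × 0.01069 = 0.04372 m/day.
Seepage velocity v = q / n_e = 0.04372 / 0.20 = 0.2186 m/day.
Travel time t = L / v = 2030 / 0.2186 = 9286 days = 25.42 years.

25.4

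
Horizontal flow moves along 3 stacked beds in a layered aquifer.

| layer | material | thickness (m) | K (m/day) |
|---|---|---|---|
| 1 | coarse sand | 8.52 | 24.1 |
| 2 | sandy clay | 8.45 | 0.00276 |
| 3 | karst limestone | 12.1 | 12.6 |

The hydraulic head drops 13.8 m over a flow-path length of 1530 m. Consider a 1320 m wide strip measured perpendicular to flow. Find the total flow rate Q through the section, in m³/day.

Flow is parallel to layering, so each bed carries its own Darcy discharge and the transmissivities add.
Σ(K_i·b_i) = 24.1×8.52 + 0.00276×8.45 + 12.6×12.1 = 357.8 m²/day.
Hydraulic gradient i = Δh / L = 13.8 / 1530 = 0.009020.
Q = Σ(K_i·b_i) · W · i = 357.8 × 1320 × 0.009020 = 4260 m³/day.

4260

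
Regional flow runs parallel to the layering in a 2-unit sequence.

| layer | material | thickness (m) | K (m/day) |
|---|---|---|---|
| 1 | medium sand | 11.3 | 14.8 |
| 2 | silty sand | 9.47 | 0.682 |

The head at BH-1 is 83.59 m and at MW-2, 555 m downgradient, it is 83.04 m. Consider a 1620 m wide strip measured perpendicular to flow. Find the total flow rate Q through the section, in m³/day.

279

Flow is parallel to layering, so each bed carries its own Darcy discharge and the transmissivities add.
Σ(K_i·b_i) = 14.8×11.3 + 0.682×9.47 = 173.7 m²/day.
Hydraulic gradient i = (83.59 − 83.04) / 555 = 0.55 / 555 = 0.0009910.
Q = Σ(K_i·b_i) · W · i = 173.7 × 1620 × 0.0009910 = 278.9 m³/day.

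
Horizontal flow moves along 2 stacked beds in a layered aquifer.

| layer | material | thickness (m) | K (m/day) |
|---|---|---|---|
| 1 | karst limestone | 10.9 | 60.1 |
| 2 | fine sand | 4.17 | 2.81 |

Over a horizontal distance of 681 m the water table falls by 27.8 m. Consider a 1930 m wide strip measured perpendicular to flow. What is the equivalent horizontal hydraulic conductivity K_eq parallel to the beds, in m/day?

44.2

Flow is parallel to layering, so each bed carries its own Darcy discharge and the transmissivities add.
Σ(K_i·b_i) = 60.1×10.9 + 2.81×4.17 = 666.8 m²/day.
Total thickness b = 15.07 m, so K_eq = Σ(K_i·b_i)/b = 44.25 m/day.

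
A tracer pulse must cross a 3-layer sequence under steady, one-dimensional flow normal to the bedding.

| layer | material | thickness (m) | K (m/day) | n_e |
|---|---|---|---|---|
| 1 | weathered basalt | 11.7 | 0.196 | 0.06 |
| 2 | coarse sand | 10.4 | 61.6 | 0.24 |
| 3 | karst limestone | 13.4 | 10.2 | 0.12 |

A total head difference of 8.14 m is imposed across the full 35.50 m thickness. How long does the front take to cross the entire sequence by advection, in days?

With flow normal to the layers, continuity requires the same specific discharge q through every layer.
Σ(b_i/K_i) = 11.7/0.196 + 10.4/61.6 + 13.4/10.2 = 61.18 d.
q = Δh / Σ(b_i/K_i) = 8.14 / 61.18 = 0.1331 m/day.
In each layer the seepage velocity is v_i = q/n_i, so the layer transit time is t_i = b_i·n_i / q:
  layer 1 (weathered basalt): t_1 = 11.7 × 0.06 / 0.1331 = 5.276 d
  layer 2 (coarse sand): t_2 = 10.4 × 0.24 / 0.1331 = 18.76 d
  layer 3 (karst limestone): t_3 = 13.4 × 0.12 / 0.1331 = 12.08 d
Total t = Σ t_i = 36.12 days.

36.1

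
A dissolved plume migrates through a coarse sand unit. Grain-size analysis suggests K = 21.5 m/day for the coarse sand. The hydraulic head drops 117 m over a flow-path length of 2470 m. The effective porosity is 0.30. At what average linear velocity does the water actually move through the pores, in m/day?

Hydraulic gradient i = Δh / L = 117 / 2470 = 0.04737.
Darcy flux q = K · i = 21.50 × 0.04737 = 1.018 m/day.
Seepage velocity v = q / n_e = 1.018 / 0.30 = 3.395 m/day.

3.39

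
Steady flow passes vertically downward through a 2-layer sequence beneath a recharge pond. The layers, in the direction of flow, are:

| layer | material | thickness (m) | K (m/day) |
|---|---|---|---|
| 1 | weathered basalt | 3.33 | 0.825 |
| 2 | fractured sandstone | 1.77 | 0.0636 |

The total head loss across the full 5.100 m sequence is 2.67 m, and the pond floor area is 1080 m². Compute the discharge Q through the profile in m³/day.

90.5

Flow is perpendicular to layering, so the layers act in series and the equivalent K is the thickness-weighted harmonic mean.
Total thickness L = 3.33 + 1.77 = 5.100 m.
Σ(b_i/K_i) = 3.33/0.825 + 1.77/0.0636 = 31.87 d.
K_eq = L / Σ(b_i/K_i) = 5.100 / 31.87 = 0.1600 m/day.
Q = K_eq · A · (Δh/L) = 0.1600 × 1080 × (2.67/5.100) = 90.49 m³/day.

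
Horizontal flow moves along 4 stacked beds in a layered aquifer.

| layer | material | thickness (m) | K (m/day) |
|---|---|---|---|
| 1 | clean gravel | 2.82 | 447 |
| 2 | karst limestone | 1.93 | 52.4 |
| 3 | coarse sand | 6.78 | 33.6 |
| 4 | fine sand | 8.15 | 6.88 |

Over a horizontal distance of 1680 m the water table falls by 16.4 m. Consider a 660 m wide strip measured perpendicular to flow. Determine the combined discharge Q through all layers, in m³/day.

10600

Flow is parallel to layering, so each bed carries its own Darcy discharge and the transmissivities add.
Σ(K_i·b_i) = 447×2.82 + 52.4×1.93 + 33.6×6.78 + 6.88×8.15 = 1646 m²/day.
Hydraulic gradient i = Δh / L = 16.4 / 1680 = 0.009762.
Q = Σ(K_i·b_i) · W · i = 1646 × 660 × 0.009762 = 10602 m³/day.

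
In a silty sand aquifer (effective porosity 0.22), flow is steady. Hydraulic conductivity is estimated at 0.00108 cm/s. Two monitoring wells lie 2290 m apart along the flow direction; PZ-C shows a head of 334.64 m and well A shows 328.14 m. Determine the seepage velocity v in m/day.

Convert K: 0.00108 cm/s × 864 = 0.9331 m/day.
Hydraulic gradient i = (334.64 − 328.14) / 2290 = 6.5 / 2290 = 0.002838.
Darcy flux q = K · i = 0.9331 × 0.002838 = 0.002649 m/day.
Seepage velocity v = q / n_e = 0.002649 / 0.22 = 0.01204 m/day.

0.0120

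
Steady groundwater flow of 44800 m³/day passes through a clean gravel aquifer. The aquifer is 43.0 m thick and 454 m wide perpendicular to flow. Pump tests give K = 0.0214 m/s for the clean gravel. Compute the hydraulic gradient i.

0.00124

Convert K: 0.0214 m/s × 86400 = 1849 m/day.
Cross-sectional area A = 454 × 43.0 = 19522 m².
From Q = K·A·i, i = Q / (K·A) = 44800 / (1849 × 19522) = 0.001241.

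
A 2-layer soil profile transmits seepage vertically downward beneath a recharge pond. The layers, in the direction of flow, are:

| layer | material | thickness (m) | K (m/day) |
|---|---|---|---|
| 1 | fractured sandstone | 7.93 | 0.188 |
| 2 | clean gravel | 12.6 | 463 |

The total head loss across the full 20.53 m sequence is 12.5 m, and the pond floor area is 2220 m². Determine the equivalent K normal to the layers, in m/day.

0.486

Flow is perpendicular to layering, so the layers act in series and the equivalent K is the thickness-weighted harmonic mean.
Total thickness L = 7.93 + 12.6 = 20.53 m.
Σ(b_i/K_i) = 7.93/0.188 + 12.6/463 = 42.21 d.
K_eq = L / Σ(b_i/K_i) = 20.53 / 42.21 = 0.4864 m/day.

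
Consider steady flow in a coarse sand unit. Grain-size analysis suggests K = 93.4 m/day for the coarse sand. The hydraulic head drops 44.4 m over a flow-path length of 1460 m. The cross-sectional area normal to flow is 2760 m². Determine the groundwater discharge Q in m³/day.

7840

Hydraulic gradient i = Δh / L = 44.4 / 1460 = 0.03041.
Darcy's law: Q = K · A · i = 93.40 × 2760 × 0.03041 = 7839 m³/day.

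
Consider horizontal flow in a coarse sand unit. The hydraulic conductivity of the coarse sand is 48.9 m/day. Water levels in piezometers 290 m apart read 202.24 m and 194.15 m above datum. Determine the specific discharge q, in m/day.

1.36

Hydraulic gradient i = (202.24 − 194.15) / 290 = 8.09 / 290 = 0.02790.
Specific discharge q = K · i = 48.90 × 0.02790 = 1.364 m/day.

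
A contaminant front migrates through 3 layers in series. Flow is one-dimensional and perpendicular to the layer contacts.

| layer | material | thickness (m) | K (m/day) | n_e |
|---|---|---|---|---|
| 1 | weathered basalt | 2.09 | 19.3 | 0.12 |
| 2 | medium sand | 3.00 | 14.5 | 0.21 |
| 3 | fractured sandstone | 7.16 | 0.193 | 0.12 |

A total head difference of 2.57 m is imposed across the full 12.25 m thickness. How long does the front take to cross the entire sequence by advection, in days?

With flow normal to the layers, continuity requires the same specific discharge q through every layer.
Σ(b_i/K_i) = 2.09/19.3 + 3.00/14.5 + 7.16/0.193 = 37.41 d.
q = Δh / Σ(b_i/K_i) = 2.57 / 37.41 = 0.06869 m/day.
In each layer the seepage velocity is v_i = q/n_i, so the layer transit time is t_i = b_i·n_i / q:
  layer 1 (weathered basalt): t_1 = 2.09 × 0.12 / 0.06869 = 3.651 d
  layer 2 (medium sand): t_2 = 3.00 × 0.21 / 0.06869 = 9.171 d
  layer 3 (fractured sandstone): t_3 = 7.16 × 0.12 / 0.06869 = 12.51 d
Total t = Σ t_i = 25.33 days.

25.3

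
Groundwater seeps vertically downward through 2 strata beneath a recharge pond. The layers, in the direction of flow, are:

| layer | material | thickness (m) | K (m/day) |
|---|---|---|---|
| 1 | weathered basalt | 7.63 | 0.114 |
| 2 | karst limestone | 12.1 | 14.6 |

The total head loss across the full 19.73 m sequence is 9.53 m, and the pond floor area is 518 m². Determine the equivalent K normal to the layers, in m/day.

0.291

Flow is perpendicular to layering, so the layers act in series and the equivalent K is the thickness-weighted harmonic mean.
Total thickness L = 7.63 + 12.1 = 19.73 m.
Σ(b_i/K_i) = 7.63/0.114 + 12.1/14.6 = 67.76 d.
K_eq = L / Σ(b_i/K_i) = 19.73 / 67.76 = 0.2912 m/day.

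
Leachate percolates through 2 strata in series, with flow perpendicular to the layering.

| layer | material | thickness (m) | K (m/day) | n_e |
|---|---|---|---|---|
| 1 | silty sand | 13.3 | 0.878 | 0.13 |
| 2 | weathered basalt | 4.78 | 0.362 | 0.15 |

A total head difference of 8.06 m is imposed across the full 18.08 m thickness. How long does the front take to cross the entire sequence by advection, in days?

8.60

With flow normal to the layers, continuity requires the same specific discharge q through every layer.
Σ(b_i/K_i) = 13.3/0.878 + 4.78/0.362 = 28.35 d.
q = Δh / Σ(b_i/K_i) = 8.06 / 28.35 = 0.2843 m/day.
In each layer the seepage velocity is v_i = q/n_i, so the layer transit time is t_i = b_i·n_i / q:
  layer 1 (silty sand): t_1 = 13.3 × 0.13 / 0.2843 = 6.082 d
  layer 2 (weathered basalt): t_2 = 4.78 × 0.15 / 0.2843 = 2.522 d
Total t = Σ t_i = 8.604 days.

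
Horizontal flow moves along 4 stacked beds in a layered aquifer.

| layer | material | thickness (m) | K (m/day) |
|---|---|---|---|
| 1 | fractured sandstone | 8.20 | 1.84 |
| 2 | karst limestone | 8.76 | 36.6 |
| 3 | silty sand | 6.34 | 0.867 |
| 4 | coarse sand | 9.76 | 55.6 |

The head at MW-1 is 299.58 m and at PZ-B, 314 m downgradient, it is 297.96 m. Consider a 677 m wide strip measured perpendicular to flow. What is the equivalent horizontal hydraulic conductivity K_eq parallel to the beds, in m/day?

Flow is parallel to layering, so each bed carries its own Darcy discharge and the transmissivities add.
Σ(K_i·b_i) = 1.84×8.20 + 36.6×8.76 + 0.867×6.34 + 55.6×9.76 = 883.9 m²/day.
Total thickness b = 33.06 m, so K_eq = Σ(K_i·b_i)/b = 26.73 m/day.

26.7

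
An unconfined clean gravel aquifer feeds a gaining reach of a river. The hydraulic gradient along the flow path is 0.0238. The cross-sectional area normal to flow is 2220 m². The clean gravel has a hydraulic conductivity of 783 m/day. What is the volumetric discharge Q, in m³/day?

Hydraulic gradient i = 0.0238.
Darcy's law: Q = K · A · i = 783.0 × 2220 × 0.02380 = 41371 m³/day.

41400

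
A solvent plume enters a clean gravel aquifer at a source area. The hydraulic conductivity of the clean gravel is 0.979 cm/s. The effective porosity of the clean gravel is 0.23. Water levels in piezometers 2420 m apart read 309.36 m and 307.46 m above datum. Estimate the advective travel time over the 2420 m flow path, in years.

Convert K: 0.979 cm/s × 864 = 845.9 m/day.
Hydraulic gradient i = (309.36 − 307.46) / 2420 = 1.9 / 2420 = 0.0007851.
Darcy flux q = K · i = 845.9 × 0.0007851 = 0.6641 m/day.
Seepage velocity v = q / n_e = 0.6641 / 0.23 = 2.887 m/day.
Travel time t = L / v = 2420 / 2.887 = 838.1 days = 2.295 years.

2.29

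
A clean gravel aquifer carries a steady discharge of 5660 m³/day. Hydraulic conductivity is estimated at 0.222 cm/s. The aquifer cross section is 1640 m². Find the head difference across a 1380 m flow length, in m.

Convert K: 0.222 cm/s × 864 = 191.8 m/day.
From Q = K·A·i, i = Q / (K·A) = 5660 / (191.8 × 1640) = 0.01799.
Head loss Δh = i · L = 0.01799 × 1380 = 24.83 m.

24.8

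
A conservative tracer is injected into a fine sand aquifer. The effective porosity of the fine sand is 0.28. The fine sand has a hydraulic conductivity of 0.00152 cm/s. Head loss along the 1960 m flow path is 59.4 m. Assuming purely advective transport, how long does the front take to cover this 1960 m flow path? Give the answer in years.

Convert K: 0.00152 cm/s × 864 = 1.313 m/day.
Hydraulic gradient i = Δh / L = 59.4 / 1960 = 0.03031.
Darcy flux q = K · i = 1.313 × 0.03031 = 0.03980 m/day.
Seepage velocity v = q / n_e = 0.03980 / 0.28 = 0.1421 m/day.
Travel time t = L / v = 1960 / 0.1421 = 13789 days = 37.75 years.

37.8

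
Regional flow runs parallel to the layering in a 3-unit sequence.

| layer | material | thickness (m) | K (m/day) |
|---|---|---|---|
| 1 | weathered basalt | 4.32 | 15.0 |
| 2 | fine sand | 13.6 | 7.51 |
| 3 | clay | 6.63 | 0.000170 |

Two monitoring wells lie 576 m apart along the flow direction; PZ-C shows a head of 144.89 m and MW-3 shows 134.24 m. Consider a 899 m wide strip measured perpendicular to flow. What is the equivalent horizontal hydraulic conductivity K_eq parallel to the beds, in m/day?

6.80

Flow is parallel to layering, so each bed carries its own Darcy discharge and the transmissivities add.
Σ(K_i·b_i) = 15.0×4.32 + 7.51×13.6 + 0.000170×6.63 = 166.9 m²/day.
Total thickness b = 24.55 m, so K_eq = Σ(K_i·b_i)/b = 6.800 m/day.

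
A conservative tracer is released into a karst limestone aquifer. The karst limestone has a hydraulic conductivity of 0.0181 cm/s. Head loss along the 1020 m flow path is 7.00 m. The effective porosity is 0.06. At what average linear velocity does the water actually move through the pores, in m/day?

1.79

Convert K: 0.0181 cm/s × 864 = 15.64 m/day.
Hydraulic gradient i = Δh / L = 7.00 / 1020 = 0.006863.
Darcy flux q = K · i = 15.64 × 0.006863 = 0.1073 m/day.
Seepage velocity v = q / n_e = 0.1073 / 0.06 = 1.789 m/day.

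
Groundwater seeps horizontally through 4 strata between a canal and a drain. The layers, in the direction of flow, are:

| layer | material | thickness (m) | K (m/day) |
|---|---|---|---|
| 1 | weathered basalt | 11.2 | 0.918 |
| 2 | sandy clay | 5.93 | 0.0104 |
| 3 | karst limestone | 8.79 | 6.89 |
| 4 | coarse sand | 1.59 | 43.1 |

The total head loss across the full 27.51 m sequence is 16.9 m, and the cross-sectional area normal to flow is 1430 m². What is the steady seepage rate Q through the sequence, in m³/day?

Flow is perpendicular to layering, so the layers act in series and the equivalent K is the thickness-weighted harmonic mean.
Total thickness L = 11.2 + 5.93 + 8.79 + 1.59 = 27.51 m.
Σ(b_i/K_i) = 11.2/0.918 + 5.93/0.0104 + 8.79/6.89 + 1.59/43.1 = 583.7 d.
K_eq = L / Σ(b_i/K_i) = 27.51 / 583.7 = 0.04713 m/day.
Q = K_eq · A · (Δh/L) = 0.04713 × 1430 × (16.9/27.51) = 41.40 m³/day.

41.4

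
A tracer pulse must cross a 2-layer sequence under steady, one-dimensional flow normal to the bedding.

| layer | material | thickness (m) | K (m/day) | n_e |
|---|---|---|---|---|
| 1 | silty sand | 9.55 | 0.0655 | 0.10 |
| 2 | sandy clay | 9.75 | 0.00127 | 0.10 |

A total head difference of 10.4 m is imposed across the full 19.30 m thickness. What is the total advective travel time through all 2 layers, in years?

With flow normal to the layers, continuity requires the same specific discharge q through every layer.
Σ(b_i/K_i) = 9.55/0.0655 + 9.75/0.00127 = 7823 d.
q = Δh / Σ(b_i/K_i) = 10.4 / 7823 = 0.001329 m/day.
In each layer the seepage velocity is v_i = q/n_i, so the layer transit time is t_i = b_i·n_i / q:
  layer 1 (silty sand): t_1 = 9.55 × 0.10 / 0.001329 = 718.4 d
  layer 2 (sandy clay): t_2 = 9.75 × 0.10 / 0.001329 = 733.4 d
Total t = Σ t_i = 1452 days = 3.975 years.

3.97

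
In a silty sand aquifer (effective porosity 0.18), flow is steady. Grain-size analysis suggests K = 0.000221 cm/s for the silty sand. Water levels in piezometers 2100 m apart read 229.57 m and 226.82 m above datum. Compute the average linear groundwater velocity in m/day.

Convert K: 0.000221 cm/s × 864 = 0.1909 m/day.
Hydraulic gradient i = (229.57 − 226.82) / 2100 = 2.75 / 2100 = 0.001310.
Darcy flux q = K · i = 0.1909 × 0.001310 = 0.0002500 m/day.
Seepage velocity v = q / n_e = 0.0002500 / 0.18 = 0.001389 m/day.

0.00139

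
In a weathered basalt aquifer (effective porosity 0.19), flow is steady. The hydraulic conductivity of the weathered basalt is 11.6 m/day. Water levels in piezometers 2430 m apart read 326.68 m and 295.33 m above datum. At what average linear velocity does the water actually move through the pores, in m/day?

Hydraulic gradient i = (326.68 − 295.33) / 2430 = 31.35 / 2430 = 0.01290.
Darcy flux q = K · i = 11.60 × 0.01290 = 0.1497 m/day.
Seepage velocity v = q / n_e = 0.1497 / 0.19 = 0.7877 m/day.

0.788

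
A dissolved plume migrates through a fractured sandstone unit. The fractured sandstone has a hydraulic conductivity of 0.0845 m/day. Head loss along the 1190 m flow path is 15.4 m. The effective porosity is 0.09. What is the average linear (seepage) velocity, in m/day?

Hydraulic gradient i = Δh / L = 15.4 / 1190 = 0.01294.
Darcy flux q = K · i = 0.08450 × 0.01294 = 0.001094 m/day.
Seepage velocity v = q / n_e = 0.001094 / 0.09 = 0.01215 m/day.

0.0122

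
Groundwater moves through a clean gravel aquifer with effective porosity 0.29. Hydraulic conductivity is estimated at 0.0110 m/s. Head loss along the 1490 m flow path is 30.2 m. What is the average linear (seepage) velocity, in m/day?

Convert K: 0.0110 m/s × 86400 = 950.4 m/day.
Hydraulic gradient i = Δh / L = 30.2 / 1490 = 0.02027.
Darcy flux q = K · i = 950.4 × 0.02027 = 19.26 m/day.
Seepage velocity v = q / n_e = 19.26 / 0.29 = 66.42 m/day.

66.4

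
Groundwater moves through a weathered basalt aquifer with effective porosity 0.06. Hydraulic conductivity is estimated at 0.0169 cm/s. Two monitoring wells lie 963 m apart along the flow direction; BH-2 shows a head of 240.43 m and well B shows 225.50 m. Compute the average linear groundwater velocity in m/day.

3.77

Convert K: 0.0169 cm/s × 864 = 14.60 m/day.
Hydraulic gradient i = (240.43 − 225.50) / 963 = 14.93 / 963 = 0.01550.
Darcy flux q = K · i = 14.60 × 0.01550 = 0.2264 m/day.
Seepage velocity v = q / n_e = 0.2264 / 0.06 = 3.773 m/day.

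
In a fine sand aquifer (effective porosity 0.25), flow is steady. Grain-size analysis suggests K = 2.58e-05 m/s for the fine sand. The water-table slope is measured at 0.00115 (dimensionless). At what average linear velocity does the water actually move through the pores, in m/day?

0.0103

Convert K: 2.58e-05 m/s × 86400 = 2.229 m/day.
Hydraulic gradient i = 0.00115.
Darcy flux q = K · i = 2.229 × 0.001150 = 0.002563 m/day.
Seepage velocity v = q / n_e = 0.002563 / 0.25 = 0.01025 m/day.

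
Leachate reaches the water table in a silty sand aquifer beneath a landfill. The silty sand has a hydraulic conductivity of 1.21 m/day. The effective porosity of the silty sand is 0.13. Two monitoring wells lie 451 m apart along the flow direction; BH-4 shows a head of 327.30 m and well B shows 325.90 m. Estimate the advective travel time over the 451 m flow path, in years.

Hydraulic gradient i = (327.30 − 325.90) / 451 = 1.4 / 451 = 0.003104.
Darcy flux q = K · i = 1.210 × 0.003104 = 0.003756 m/day.
Seepage velocity v = q / n_e = 0.003756 / 0.13 = 0.02889 m/day.
Travel time t = L / v = 451 / 0.02889 = 15609 days = 42.74 years.

42.7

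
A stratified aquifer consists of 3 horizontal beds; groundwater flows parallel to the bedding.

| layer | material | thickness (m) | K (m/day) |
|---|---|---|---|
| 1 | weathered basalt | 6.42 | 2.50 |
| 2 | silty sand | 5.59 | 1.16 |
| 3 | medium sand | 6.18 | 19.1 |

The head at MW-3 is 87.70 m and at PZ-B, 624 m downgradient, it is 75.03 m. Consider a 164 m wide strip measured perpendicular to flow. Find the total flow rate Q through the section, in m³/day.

Flow is parallel to layering, so each bed carries its own Darcy discharge and the transmissivities add.
Σ(K_i·b_i) = 2.50×6.42 + 1.16×5.59 + 19.1×6.18 = 140.6 m²/day.
Hydraulic gradient i = (87.70 − 75.03) / 624 = 12.67 / 624 = 0.02030.
Q = Σ(K_i·b_i) · W · i = 140.6 × 164 × 0.02030 = 468.1 m³/day.

468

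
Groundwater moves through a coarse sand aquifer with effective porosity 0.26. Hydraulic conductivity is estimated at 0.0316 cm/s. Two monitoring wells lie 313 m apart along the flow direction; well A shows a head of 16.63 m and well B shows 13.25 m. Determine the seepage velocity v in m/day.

1.13

Convert K: 0.0316 cm/s × 864 = 27.30 m/day.
Hydraulic gradient i = (16.63 − 13.25) / 313 = 3.38 / 313 = 0.01080.
Darcy flux q = K · i = 27.30 × 0.01080 = 0.2948 m/day.
Seepage velocity v = q / n_e = 0.2948 / 0.26 = 1.134 m/day.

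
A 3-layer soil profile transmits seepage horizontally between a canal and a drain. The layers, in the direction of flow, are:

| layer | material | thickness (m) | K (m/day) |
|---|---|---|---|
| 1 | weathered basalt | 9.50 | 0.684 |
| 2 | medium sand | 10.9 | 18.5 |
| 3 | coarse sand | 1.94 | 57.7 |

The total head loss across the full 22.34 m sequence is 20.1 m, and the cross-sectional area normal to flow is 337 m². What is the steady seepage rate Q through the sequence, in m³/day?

Flow is perpendicular to layering, so the layers act in series and the equivalent K is the thickness-weighted harmonic mean.
Total thickness L = 9.50 + 10.9 + 1.94 = 22.34 m.
Σ(b_i/K_i) = 9.50/0.684 + 10.9/18.5 + 1.94/57.7 = 14.51 d.
K_eq = L / Σ(b_i/K_i) = 22.34 / 14.51 = 1.539 m/day.
Q = K_eq · A · (Δh/L) = 1.539 × 337 × (20.1/22.34) = 466.8 m³/day.

467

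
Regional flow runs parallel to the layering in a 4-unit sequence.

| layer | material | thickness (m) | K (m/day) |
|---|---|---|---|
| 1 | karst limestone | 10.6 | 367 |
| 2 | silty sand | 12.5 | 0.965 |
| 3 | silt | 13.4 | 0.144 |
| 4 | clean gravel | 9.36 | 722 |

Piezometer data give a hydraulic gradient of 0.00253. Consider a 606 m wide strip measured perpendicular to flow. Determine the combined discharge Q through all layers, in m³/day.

Flow is parallel to layering, so each bed carries its own Darcy discharge and the transmissivities add.
Σ(K_i·b_i) = 367×10.6 + 0.965×12.5 + 0.144×13.4 + 722×9.36 = 10662 m²/day.
Hydraulic gradient i = 0.00253.
Q = Σ(K_i·b_i) · W · i = 10662 × 606 × 0.002530 = 16347 m³/day.

16300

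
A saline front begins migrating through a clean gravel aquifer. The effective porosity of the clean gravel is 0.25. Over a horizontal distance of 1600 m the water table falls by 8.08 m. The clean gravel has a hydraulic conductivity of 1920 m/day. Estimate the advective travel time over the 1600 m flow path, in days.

Hydraulic gradient i = Δh / L = 8.08 / 1600 = 0.005050.
Darcy flux q = K · i = 1920 × 0.005050 = 9.696 m/day.
Seepage velocity v = q / n_e = 9.696 / 0.25 = 38.78 m/day.
Travel time t = L / v = 1600 / 38.78 = 41.25 days.

41.3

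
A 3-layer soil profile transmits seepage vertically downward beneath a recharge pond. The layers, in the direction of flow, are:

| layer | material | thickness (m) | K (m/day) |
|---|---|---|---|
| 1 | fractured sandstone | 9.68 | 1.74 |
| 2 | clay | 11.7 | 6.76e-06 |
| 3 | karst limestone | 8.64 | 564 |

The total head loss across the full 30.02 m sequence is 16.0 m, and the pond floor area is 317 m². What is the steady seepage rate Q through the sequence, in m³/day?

0.00293

Flow is perpendicular to layering, so the layers act in series and the equivalent K is the thickness-weighted harmonic mean.
Total thickness L = 9.68 + 11.7 + 8.64 = 30.02 m.
Σ(b_i/K_i) = 9.68/1.74 + 11.7/6.76e-06 + 8.64/564 = 1.731e+06 d.
K_eq = L / Σ(b_i/K_i) = 30.02 / 1.731e+06 = 1.734e-05 m/day.
Q = K_eq · A · (Δh/L) = 1.734e-05 × 317 × (16.0/30.02) = 0.002930 m³/day.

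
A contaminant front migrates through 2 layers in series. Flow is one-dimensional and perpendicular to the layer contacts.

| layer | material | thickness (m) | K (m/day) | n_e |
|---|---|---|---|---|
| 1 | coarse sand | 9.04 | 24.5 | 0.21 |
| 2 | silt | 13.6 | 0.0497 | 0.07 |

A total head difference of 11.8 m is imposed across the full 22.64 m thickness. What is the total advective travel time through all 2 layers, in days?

66.2

With flow normal to the layers, continuity requires the same specific discharge q through every layer.
Σ(b_i/K_i) = 9.04/24.5 + 13.6/0.0497 = 274.0 d.
q = Δh / Σ(b_i/K_i) = 11.8 / 274.0 = 0.04306 m/day.
In each layer the seepage velocity is v_i = q/n_i, so the layer transit time is t_i = b_i·n_i / q:
  layer 1 (coarse sand): t_1 = 9.04 × 0.21 / 0.04306 = 44.08 d
  layer 2 (silt): t_2 = 13.6 × 0.07 / 0.04306 = 22.11 d
Total t = Σ t_i = 66.19 days.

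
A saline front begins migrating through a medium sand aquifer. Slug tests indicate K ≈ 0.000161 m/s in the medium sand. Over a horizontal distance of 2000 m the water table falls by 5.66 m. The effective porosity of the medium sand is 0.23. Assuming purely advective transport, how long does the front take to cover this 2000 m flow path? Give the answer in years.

32.0

Convert K: 0.000161 m/s × 86400 = 13.91 m/day.
Hydraulic gradient i = Δh / L = 5.66 / 2000 = 0.002830.
Darcy flux q = K · i = 13.91 × 0.002830 = 0.03937 m/day.
Seepage velocity v = q / n_e = 0.03937 / 0.23 = 0.1712 m/day.
Travel time t = L / v = 2000 / 0.1712 = 11685 days = 31.99 years.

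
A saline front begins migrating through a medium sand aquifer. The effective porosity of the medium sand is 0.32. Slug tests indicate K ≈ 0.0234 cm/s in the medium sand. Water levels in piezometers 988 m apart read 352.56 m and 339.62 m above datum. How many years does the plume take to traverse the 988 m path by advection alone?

Convert K: 0.0234 cm/s × 864 = 20.22 m/day.
Hydraulic gradient i = (352.56 − 339.62) / 988 = 12.94 / 988 = 0.01310.
Darcy flux q = K · i = 20.22 × 0.01310 = 0.2648 m/day.
Seepage velocity v = q / n_e = 0.2648 / 0.32 = 0.8275 m/day.
Travel time t = L / v = 988 / 0.8275 = 1194 days = 3.269 years.

3.27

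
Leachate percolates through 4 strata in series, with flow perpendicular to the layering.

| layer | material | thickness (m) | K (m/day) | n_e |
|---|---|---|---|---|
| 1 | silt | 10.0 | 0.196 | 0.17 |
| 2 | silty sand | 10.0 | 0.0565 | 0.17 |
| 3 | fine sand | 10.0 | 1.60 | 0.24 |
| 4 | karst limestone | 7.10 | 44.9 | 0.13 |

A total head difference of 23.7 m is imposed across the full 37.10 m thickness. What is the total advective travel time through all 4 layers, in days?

66.5

With flow normal to the layers, continuity requires the same specific discharge q through every layer.
Σ(b_i/K_i) = 10.0/0.196 + 10.0/0.0565 + 10.0/1.60 + 7.10/44.9 = 234.4 d.
q = Δh / Σ(b_i/K_i) = 23.7 / 234.4 = 0.1011 m/day.
In each layer the seepage velocity is v_i = q/n_i, so the layer transit time is t_i = b_i·n_i / q:
  layer 1 (silt): t_1 = 10.0 × 0.17 / 0.1011 = 16.81 d
  layer 2 (silty sand): t_2 = 10.0 × 0.17 / 0.1011 = 16.81 d
  layer 3 (fine sand): t_3 = 10.0 × 0.24 / 0.1011 = 23.74 d
  layer 4 (karst limestone): t_4 = 7.10 × 0.13 / 0.1011 = 9.130 d
Total t = Σ t_i = 66.50 days.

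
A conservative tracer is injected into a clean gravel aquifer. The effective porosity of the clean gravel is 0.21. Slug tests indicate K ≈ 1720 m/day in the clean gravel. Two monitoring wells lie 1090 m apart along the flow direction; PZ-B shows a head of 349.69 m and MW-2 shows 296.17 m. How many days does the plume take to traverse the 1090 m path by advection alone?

2.71

Hydraulic gradient i = (349.69 − 296.17) / 1090 = 53.52 / 1090 = 0.04910.
Darcy flux q = K · i = 1720 × 0.04910 = 84.45 m/day.
Seepage velocity v = q / n_e = 84.45 / 0.21 = 402.2 m/day.
Travel time t = L / v = 1090 / 402.2 = 2.710 days.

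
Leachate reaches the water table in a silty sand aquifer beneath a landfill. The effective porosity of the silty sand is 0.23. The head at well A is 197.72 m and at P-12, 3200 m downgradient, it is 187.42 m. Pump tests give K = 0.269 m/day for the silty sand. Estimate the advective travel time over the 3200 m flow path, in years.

2330

Hydraulic gradient i = (197.72 − 187.42) / 3200 = 10.3 / 3200 = 0.003219.
Darcy flux q = K · i = 0.2690 × 0.003219 = 0.0008658 m/day.
Seepage velocity v = q / n_e = 0.0008658 / 0.23 = 0.003765 m/day.
Travel time t = L / v = 3200 / 0.003765 = 8.500e+05 days = 2327 years.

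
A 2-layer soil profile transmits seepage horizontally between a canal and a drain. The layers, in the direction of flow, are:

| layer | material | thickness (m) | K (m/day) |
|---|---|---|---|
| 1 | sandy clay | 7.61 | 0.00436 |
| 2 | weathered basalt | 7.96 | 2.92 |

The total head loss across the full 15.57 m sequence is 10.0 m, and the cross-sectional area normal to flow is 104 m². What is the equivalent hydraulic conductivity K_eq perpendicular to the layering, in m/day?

0.00891

Flow is perpendicular to layering, so the layers act in series and the equivalent K is the thickness-weighted harmonic mean.
Total thickness L = 7.61 + 7.96 = 15.57 m.
Σ(b_i/K_i) = 7.61/0.00436 + 7.96/2.92 = 1748 d.
K_eq = L / Σ(b_i/K_i) = 15.57 / 1748 = 0.008907 m/day.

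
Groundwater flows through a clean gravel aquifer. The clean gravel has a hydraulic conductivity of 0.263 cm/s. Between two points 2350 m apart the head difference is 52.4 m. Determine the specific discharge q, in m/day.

Convert K: 0.263 cm/s × 864 = 227.2 m/day.
Hydraulic gradient i = Δh / L = 52.4 / 2350 = 0.02230.
Specific discharge q = K · i = 227.2 × 0.02230 = 5.067 m/day.

5.07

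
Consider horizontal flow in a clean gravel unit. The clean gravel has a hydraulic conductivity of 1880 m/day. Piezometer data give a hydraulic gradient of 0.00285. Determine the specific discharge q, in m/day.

5.36

Hydraulic gradient i = 0.00285.
Specific discharge q = K · i = 1880 × 0.002850 = 5.358 m/day.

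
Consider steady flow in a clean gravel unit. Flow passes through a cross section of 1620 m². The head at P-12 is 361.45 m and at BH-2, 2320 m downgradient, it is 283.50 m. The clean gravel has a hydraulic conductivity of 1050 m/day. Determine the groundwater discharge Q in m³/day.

Hydraulic gradient i = (361.45 − 283.50) / 2320 = 77.95 / 2320 = 0.03360.
Darcy's law: Q = K · A · i = 1050 × 1620 × 0.03360 = 57152 m³/day.

57200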